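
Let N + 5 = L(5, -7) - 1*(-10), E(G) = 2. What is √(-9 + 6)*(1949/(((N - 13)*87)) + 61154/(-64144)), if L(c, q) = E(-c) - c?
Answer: -91770517*I*√3/30692904 ≈ -5.1788*I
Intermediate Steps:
L(c, q) = 2 - c
N = 2 (N = -5 + ((2 - 1*5) - 1*(-10)) = -5 + ((2 - 5) + 10) = -5 + (-3 + 10) = -5 + 7 = 2)
√(-9 + 6)*(1949/(((N - 13)*87)) + 61154/(-64144)) = √(-9 + 6)*(1949/(((2 - 13)*87)) + 61154/(-64144)) = √(-3)*(1949/((-11*87)) + 61154*(-1/64144)) = (I*√3)*(1949/(-957) - 30577/32072) = (I*√3)*(1949*(-1/957) - 30577/32072) = (I*√3)*(-1949/957 - 30577/32072) = (I*√3)*(-91770517/30692904) = -91770517*I*√3/30692904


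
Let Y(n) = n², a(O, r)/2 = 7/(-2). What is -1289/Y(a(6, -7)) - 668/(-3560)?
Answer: -1139027/43610 ≈ -26.118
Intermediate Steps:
a(O, r) = -7 (a(O, r) = 2*(7/(-2)) = 2*(7*(-½)) = 2*(-7/2) = -7)
-1289/Y(a(6, -7)) - 668/(-3560) = -1289/((-7)²) - 668/(-3560) = -1289/49 - 668*(-1/3560) = -1289*1/49 + 167/890 = -1289/49 + 167/890 = -1139027/43610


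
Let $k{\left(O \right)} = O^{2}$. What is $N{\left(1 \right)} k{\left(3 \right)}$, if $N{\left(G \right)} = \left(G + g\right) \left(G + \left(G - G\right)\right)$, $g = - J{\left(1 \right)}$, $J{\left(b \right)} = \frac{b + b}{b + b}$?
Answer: $0$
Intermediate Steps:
$J{\left(b \right)} = 1$ ($J{\left(b \right)} = \frac{2 b}{2 b} = 2 b \frac{1}{2 b} = 1$)
$g = -1$ ($g = \left(-1\right) 1 = -1$)
$N{\left(G \right)} = G \left(-1 + G\right)$ ($N{\left(G \right)} = \left(G - 1\right) \left(G + \left(G - G\right)\right) = \left(-1 + G\right) \left(G + 0\right) = \left(-1 + G\right) G = G \left(-1 + G\right)$)
$N{\left(1 \right)} k{\left(3 \right)} = 1 \left(-1 + 1\right) 3^{2} = 1 \cdot 0 \cdot 9 = 0 \cdot 9 = 0$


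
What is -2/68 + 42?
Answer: 1427/34 ≈ 41.971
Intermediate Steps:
-2/68 + 42 = -2*1/68 + 42 = -1/34 + 42 = 1427/34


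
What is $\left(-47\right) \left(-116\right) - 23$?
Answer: $5429$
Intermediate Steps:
$\left(-47\right) \left(-116\right) - 23 = 5452 + \left(-51 + 28\right) = 5452 - 23 = 5429$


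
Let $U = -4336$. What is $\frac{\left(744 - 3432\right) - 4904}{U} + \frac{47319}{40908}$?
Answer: $\frac{10744765}{3695356} \approx 2.9076$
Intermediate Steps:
$\frac{\left(744 - 3432\right) - 4904}{U} + \frac{47319}{40908} = \frac{\left(744 - 3432\right) - 4904}{-4336} + \frac{47319}{40908} = \left(-2688 - 4904\right) \left(- \frac{1}{4336}\right) + 47319 \cdot \frac{1}{40908} = \left(-7592\right) \left(- \frac{1}{4336}\right) + \frac{15773}{13636} = \frac{949}{542} + \frac{15773}{13636} = \frac{10744765}{3695356}$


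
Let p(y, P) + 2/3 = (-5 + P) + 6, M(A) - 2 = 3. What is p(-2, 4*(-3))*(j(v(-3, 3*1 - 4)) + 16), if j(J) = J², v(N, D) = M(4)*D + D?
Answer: -1820/3 ≈ -606.67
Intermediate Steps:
M(A) = 5 (M(A) = 2 + 3 = 5)
p(y, P) = ⅓ + P (p(y, P) = -⅔ + ((-5 + P) + 6) = -⅔ + (1 + P) = ⅓ + P)
v(N, D) = 6*D (v(N, D) = 5*D + D = 6*D)
p(-2, 4*(-3))*(j(v(-3, 3*1 - 4)) + 16) = (⅓ + 4*(-3))*((6*(3*1 - 4))² + 16) = (⅓ - 12)*((6*(3 - 4))² + 16) = -35*((6*(-1))² + 16)/3 = -35*((-6)² + 16)/3 = -35*(36 + 16)/3 = -35/3*52 = -1820/3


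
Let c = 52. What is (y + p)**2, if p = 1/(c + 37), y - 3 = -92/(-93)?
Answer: 1096404544/68508729 ≈ 16.004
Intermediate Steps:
y = 371/93 (y = 3 - 92/(-93) = 3 - 92*(-1/93) = 3 + 92/93 = 371/93 ≈ 3.9892)
p = 1/89 (p = 1/(52 + 37) = 1/89 ≈ 0.011236)
(y + p)**2 = (371/93 + 1/89)**2 = (33112/8277)**2 = 1096404544/68508729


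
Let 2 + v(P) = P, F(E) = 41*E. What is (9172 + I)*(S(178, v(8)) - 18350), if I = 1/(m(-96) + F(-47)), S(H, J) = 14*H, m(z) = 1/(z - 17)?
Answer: -5278655713533/36292 ≈ -1.4545e+8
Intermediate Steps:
v(P) = -2 + P
m(z) = 1/(-17 + z)
I = -113/217752 (I = 1/(1/(-17 - 96) + 41*(-47)) = 1/(1/(-113) - 1927) = 1/(-1/113 - 1927) = 1/(-217752/113) = -113/217752 ≈ -0.00051894)
(9172 + I)*(S(178, v(8)) - 18350) = (9172 - 113/217752)*(14*178 - 18350) = 1997221231*(2492 - 18350)/217752 = (1997221231/217752)*(-15858) = -5278655713533/36292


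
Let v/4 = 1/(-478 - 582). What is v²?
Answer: 1/70225 ≈ 1.4240e-5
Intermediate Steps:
v = -1/265 (v = 4/(-478 - 582) = 4/(-1060) = 4*(-1/1060) = -1/265 ≈ -0.0037736)
v² = (-1/265)² = 1/70225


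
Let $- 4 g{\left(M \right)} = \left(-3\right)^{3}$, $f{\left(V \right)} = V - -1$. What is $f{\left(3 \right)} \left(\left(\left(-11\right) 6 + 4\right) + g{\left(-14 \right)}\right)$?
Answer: $-221$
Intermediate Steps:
$f{\left(V \right)} = 1 + V$ ($f{\left(V \right)} = V + 1 = 1 + V$)
$g{\left(M \right)} = \frac{27}{4}$ ($g{\left(M \right)} = - \frac{\left(-3\right)^{3}}{4} = \left(- \frac{1}{4}\right) \left(-27\right) = \frac{27}{4}$)
$f{\left(3 \right)} \left(\left(\left(-11\right) 6 + 4\right) + g{\left(-14 \right)}\right) = \left(1 + 3\right) \left(\left(\left(-11\right) 6 + 4\right) + \frac{27}{4}\right) = 4 \left(\left(-66 + 4\right) + \frac{27}{4}\right) = 4 \left(-62 + \frac{27}{4}\right) = 4 \left(- \frac{221}{4}\right) = -221$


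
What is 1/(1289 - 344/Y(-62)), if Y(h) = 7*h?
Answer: 217/279885 ≈ 0.00077532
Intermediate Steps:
1/(1289 - 344/Y(-62)) = 1/(1289 - 344/(7*(-62))) = 1/(1289 - 344/(-434)) = 1/(1289 - 344*(-1/434)) = 1/(1289 + 172/217) = 1/(279885/217) = 217/279885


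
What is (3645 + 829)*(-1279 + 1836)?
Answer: 2492018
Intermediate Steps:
(3645 + 829)*(-1279 + 1836) = 4474*557 = 2492018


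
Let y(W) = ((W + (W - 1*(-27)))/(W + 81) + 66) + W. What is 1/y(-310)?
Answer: -229/55283 ≈ -0.0041423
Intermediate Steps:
y(W) = 66 + W + (27 + 2*W)/(81 + W) (y(W) = ((W + (W + 27))/(81 + W) + 66) + W = ((W + (27 + W))/(81 + W) + 66) + W = ((27 + 2*W)/(81 + W) + 66) + W = (66 + (27 + 2*W)/(81 + W)) + W = 66 + W + (27 + 2*W)/(81 + W))
1/y(-310) = 1/((5373 + (-310)² + 149*(-310))/(81 - 310)) = 1/((5373 + 96100 - 46190)/(-229)) = 1/(-1/229*55283) = 1/(-55283/229) = -229/55283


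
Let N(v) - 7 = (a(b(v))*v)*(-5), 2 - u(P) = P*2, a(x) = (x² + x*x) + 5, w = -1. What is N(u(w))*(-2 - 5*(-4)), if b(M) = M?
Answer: -13194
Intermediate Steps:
a(x) = 5 + 2*x² (a(x) = (x² + x²) + 5 = 2*x² + 5 = 5 + 2*x²)
u(P) = 2 - 2*P (u(P) = 2 - P*2 = 2 - 2*P)
N(v) = 7 - 5*v*(5 + 2*v²) (N(v) = 7 + ((5 + 2*v²)*v)*(-5) = 7 + (v*(5 + 2*v²))*(-5) = 7 - 5*v*(5 + 2*v²))
N(u(w))*(-2 - 5*(-4)) = (7 - 25*(2 - 2*(-1)) - 10*(2 - 2*(-1))³)*(-2 - 5*(-4)) = (7 - 25*(2 + 2) - 10*(2 + 2)³)*(-2 + 20) = (7 - 25*4 - 10*4³)*18 = (7 - 100 - 10*64)*18 = (7 - 100 - 640)*18 = -733*18 = -13194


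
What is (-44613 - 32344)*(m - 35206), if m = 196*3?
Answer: 2664097426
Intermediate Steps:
m = 588
(-44613 - 32344)*(m - 35206) = (-44613 - 32344)*(588 - 35206) = -76957*(-34618) = 2664097426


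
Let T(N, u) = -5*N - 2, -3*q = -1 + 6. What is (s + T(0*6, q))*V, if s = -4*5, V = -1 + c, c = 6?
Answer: -110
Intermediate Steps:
q = -5/3 (q = -(-1 + 6)/3 = -⅓*5 = -5/3 ≈ -1.6667)
T(N, u) = -2 - 5*N
V = 5 (V = -1 + 6 = 5)
s = -20
(s + T(0*6, q))*V = (-20 + (-2 - 0*6))*5 = (-20 + (-2 - 5*0))*5 = (-20 + (-2 + 0))*5 = (-20 - 2)*5 = -22*5 = -110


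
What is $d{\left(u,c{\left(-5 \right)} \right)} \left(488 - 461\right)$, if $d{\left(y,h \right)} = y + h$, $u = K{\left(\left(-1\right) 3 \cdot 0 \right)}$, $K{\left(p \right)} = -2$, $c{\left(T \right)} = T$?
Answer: $-189$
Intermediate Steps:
$u = -2$
$d{\left(y,h \right)} = h + y$
$d{\left(u,c{\left(-5 \right)} \right)} \left(488 - 461\right) = \left(-5 - 2\right) \left(488 - 461\right) = \left(-7\right) 27 = -189$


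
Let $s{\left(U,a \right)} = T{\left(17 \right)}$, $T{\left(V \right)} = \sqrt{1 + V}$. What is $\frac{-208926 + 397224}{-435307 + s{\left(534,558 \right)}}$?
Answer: $- \frac{81967437486}{189492184231} - \frac{564894 \sqrt{2}}{189492184231} \approx -0.43257$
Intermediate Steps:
$s{\left(U,a \right)} = 3 \sqrt{2}$ ($s{\left(U,a \right)} = \sqrt{1 + 17} = \sqrt{18} = 3 \sqrt{2}$)
$\frac{-208926 + 397224}{-435307 + s{\left(534,558 \right)}} = \frac{-208926 + 397224}{-435307 + 3 \sqrt{2}} = \frac{188298}{-435307 + 3 \sqrt{2}}$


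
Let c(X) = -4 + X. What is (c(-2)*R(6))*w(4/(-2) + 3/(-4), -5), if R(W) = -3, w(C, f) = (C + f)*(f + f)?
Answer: 1395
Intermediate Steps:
w(C, f) = 2*f*(C + f) (w(C, f) = (C + f)*(2*f) = 2*f*(C + f))
(c(-2)*R(6))*w(4/(-2) + 3/(-4), -5) = ((-4 - 2)*(-3))*(2*(-5)*((4/(-2) + 3/(-4)) - 5)) = (-6*(-3))*(2*(-5)*((4*(-½) + 3*(-¼)) - 5)) = 18*(2*(-5)*((-2 - ¾) - 5)) = 18*(2*(-5)*(-11/4 - 5)) = 18*(2*(-5)*(-31/4)) = 18*(155/2) = 1395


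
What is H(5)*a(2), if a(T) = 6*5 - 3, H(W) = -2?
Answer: -54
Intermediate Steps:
a(T) = 27 (a(T) = 30 - 3 = 27)
H(5)*a(2) = -2*27 = -54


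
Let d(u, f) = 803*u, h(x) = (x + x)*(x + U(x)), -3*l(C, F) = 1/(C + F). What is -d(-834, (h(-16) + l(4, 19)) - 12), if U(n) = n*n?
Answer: 669702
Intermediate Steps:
U(n) = n²
l(C, F) = -1/(3*(C + F))
h(x) = 2*x*(x + x²) (h(x) = (x + x)*(x + x²) = (2*x)*(x + x²) = 2*x*(x + x²))
-d(-834, (h(-16) + l(4, 19)) - 12) = -803*(-834) = -1*(-669702) = 669702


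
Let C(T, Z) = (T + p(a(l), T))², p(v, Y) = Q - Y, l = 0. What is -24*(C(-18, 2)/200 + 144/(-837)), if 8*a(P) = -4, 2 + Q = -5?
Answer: -1357/775 ≈ -1.7510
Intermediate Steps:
Q = -7 (Q = -2 - 5 = -7)
a(P) = -½ (a(P) = (⅛)*(-4) = -½)
p(v, Y) = -7 - Y
C(T, Z) = 49 (C(T, Z) = (T + (-7 - T))² = (-7)² = 49)
-24*(C(-18, 2)/200 + 144/(-837)) = -24*(49/200 + 144/(-837)) = -24*(49*(1/200) + 144*(-1/837)) = -24*(49/200 - 16/93) = -24*1357/18600 = -1357/775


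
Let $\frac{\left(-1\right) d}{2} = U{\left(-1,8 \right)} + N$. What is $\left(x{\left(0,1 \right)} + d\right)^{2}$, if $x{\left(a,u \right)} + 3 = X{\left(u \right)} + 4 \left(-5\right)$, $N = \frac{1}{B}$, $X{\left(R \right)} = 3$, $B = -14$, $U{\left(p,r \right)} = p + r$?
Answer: $\frac{56169}{49} \approx 1146.3$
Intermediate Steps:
$N = - \frac{1}{14}$ ($N = \frac{1}{-14} = - \frac{1}{14} \approx -0.071429$)
$x{\left(a,u \right)} = -20$ ($x{\left(a,u \right)} = -3 + \left(3 + 4 \left(-5\right)\right) = -3 + \left(3 - 20\right) = -3 - 17 = -20$)
$d = - \frac{97}{7}$ ($d = - 2 \left(\left(-1 + 8\right) - \frac{1}{14}\right) = - 2 \left(7 - \frac{1}{14}\right) = \left(-2\right) \frac{97}{14} = - \frac{97}{7} \approx -13.857$)
$\left(x{\left(0,1 \right)} + d\right)^{2} = \left(-20 - \frac{97}{7}\right)^{2} = \left(- \frac{237}{7}\right)^{2} = \frac{56169}{49}$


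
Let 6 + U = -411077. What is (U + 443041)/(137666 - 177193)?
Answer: -38/47 ≈ -0.80851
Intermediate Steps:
U = -411083 (U = -6 - 411077 = -411083)
(U + 443041)/(137666 - 177193) = (-411083 + 443041)/(137666 - 177193) = 31958/(-39527) = 31958*(-1/39527) = -38/47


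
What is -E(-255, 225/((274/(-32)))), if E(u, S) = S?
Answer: 3600/137 ≈ 26.277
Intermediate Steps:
-E(-255, 225/((274/(-32)))) = -225/(274/(-32)) = -225/(274*(-1/32)) = -225/(-137/16) = -225*(-16)/137 = -1*(-3600/137) = 3600/137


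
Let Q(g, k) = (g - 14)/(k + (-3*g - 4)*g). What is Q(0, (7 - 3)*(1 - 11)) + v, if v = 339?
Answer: 6787/20 ≈ 339.35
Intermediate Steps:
Q(g, k) = (-14 + g)/(k + g*(-4 - 3*g)) (Q(g, k) = (-14 + g)/(k + (-4 - 3*g)*g) = (-14 + g)/(k + g*(-4 - 3*g)))
Q(0, (7 - 3)*(1 - 11)) + v = (14 - 1*0)/(-(7 - 3)*(1 - 11) + 3*0² + 4*0) + 339 = (14 + 0)/(-4*(-10) + 3*0 + 0) + 339 = 14/(-1*(-40) + 0 + 0) + 339 = 14/(40 + 0 + 0) + 339 = 14/40 + 339 = (1/40)*14 + 339 = 7/20 + 339 = 6787/20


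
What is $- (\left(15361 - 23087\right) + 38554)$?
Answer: $-30828$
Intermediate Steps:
$- (\left(15361 - 23087\right) + 38554) = - (-7726 + 38554) = \left(-1\right) 30828 = -30828$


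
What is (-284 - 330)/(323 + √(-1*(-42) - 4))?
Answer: -10438/5489 + 614*√38/104291 ≈ -1.8653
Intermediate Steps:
(-284 - 330)/(323 + √(-1*(-42) - 4)) = -614/(323 + √(42 - 4)) = -614/(323 + √38)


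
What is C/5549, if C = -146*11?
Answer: -1606/5549 ≈ -0.28942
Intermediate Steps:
C = -1606
C/5549 = -1606/5549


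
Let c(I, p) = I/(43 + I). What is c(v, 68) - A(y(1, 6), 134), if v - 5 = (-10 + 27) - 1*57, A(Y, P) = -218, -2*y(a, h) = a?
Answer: 1709/8 ≈ 213.63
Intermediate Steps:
y(a, h) = -a/2
v = -35 (v = 5 + ((-10 + 27) - 1*57) = 5 + (17 - 57) = 5 - 40 = -35)
c(I, p) = I/(43 + I)
c(v, 68) - A(y(1, 6), 134) = -35/(43 - 35) - 1*(-218) = -35/8 + 218 = 1709/8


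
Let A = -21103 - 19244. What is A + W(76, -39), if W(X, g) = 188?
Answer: -40159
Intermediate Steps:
A = -40347
A + W(76, -39) = -40347 + 188 = -40159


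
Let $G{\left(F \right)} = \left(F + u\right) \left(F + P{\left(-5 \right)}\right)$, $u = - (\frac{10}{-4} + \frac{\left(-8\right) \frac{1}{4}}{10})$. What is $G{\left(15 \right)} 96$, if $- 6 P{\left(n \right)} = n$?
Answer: $26904$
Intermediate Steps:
$P{\left(n \right)} = - \frac{n}{6}$
$u = \frac{27}{10}$ ($u = - (10 \left(- \frac{1}{4}\right) + \left(-8\right) \frac{1}{4} \cdot \frac{1}{10}) = - (- \frac{5}{2} - \frac{1}{5}) = \left(-1\right) \left(- \frac{27}{10}\right) = \frac{27}{10} \approx 2.7$)
$G{\left(F \right)} = \left(\frac{5}{6} + F\right) \left(\frac{27}{10} + F\right)$ ($G{\left(F \right)} = \left(F + \frac{27}{10}\right) \left(F - - \frac{5}{6}\right) = \left(\frac{27}{10} + F\right) \left(F + \frac{5}{6}\right) = \left(\frac{27}{10} + F\right) \left(\frac{5}{6} + F\right) = \left(\frac{5}{6} + F\right) \left(\frac{27}{10} + F\right)$)
$G{\left(15 \right)} 96 = \left(\frac{9}{4} + 15^{2} + \frac{53}{15} \cdot 15\right) 96 = \left(\frac{9}{4} + 225 + 53\right) 96 = \frac{1121}{4} \cdot 96 = 26904$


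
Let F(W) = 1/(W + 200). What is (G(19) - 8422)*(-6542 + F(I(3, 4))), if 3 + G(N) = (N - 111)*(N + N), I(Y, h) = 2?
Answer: 15753398843/202 ≈ 7.7987e+7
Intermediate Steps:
F(W) = 1/(200 + W)
G(N) = -3 + 2*N*(-111 + N) (G(N) = -3 + (N - 111)*(N + N) = -3 + (-111 + N)*(2*N) = -3 + 2*N*(-111 + N))
(G(19) - 8422)*(-6542 + F(I(3, 4))) = ((-3 - 222*19 + 2*19²) - 8422)*(-6542 + 1/(200 + 2)) = ((-3 - 4218 + 2*361) - 8422)*(-6542 + 1/202) = ((-3 - 4218 + 722) - 8422)*(-6542 + 1/202) = (-3499 - 8422)*(-1321483/202) = -11921*(-1321483/202) = 15753398843/202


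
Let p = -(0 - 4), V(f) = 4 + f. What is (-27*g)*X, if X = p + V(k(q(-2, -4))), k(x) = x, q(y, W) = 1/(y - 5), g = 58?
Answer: -86130/7 ≈ -12304.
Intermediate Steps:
q(y, W) = 1/(-5 + y)
p = 4 (p = -1*(-4) = 4)
X = 55/7 (X = 4 + (4 + 1/(-5 - 2)) = 4 + (4 + 1/(-7)) = 4 + (4 - 1/7) = 4 + 27/7 = 55/7 ≈ 7.8571)
(-27*g)*X = -27*58*(55/7) = -1566*55/7 = -86130/7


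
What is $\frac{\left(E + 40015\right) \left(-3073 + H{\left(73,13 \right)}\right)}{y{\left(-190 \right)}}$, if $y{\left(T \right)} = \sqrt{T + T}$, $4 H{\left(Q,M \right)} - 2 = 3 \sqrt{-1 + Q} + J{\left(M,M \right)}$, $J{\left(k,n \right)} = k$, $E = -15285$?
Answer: $\frac{2473 i \sqrt{95} \left(12277 - 18 \sqrt{2}\right)}{76} \approx 3.8856 \cdot 10^{6} i$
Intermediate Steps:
$H{\left(Q,M \right)} = \frac{1}{2} + \frac{M}{4} + \frac{3 \sqrt{-1 + Q}}{4}$ ($H{\left(Q,M \right)} = \frac{1}{2} + \frac{3 \sqrt{-1 + Q} + M}{4} = \frac{1}{2} + \frac{M + 3 \sqrt{-1 + Q}}{4} = \frac{1}{2} + \left(\frac{M}{4} + \frac{3 \sqrt{-1 + Q}}{4}\right) = \frac{1}{2} + \frac{M}{4} + \frac{3 \sqrt{-1 + Q}}{4}$)
$y{\left(T \right)} = \sqrt{2} \sqrt{T}$ ($y{\left(T \right)} = \sqrt{2 T} = \sqrt{2} \sqrt{T}$)
$\frac{\left(E + 40015\right) \left(-3073 + H{\left(73,13 \right)}\right)}{y{\left(-190 \right)}} = \frac{\left(-15285 + 40015\right) \left(-3073 + \left(\frac{1}{2} + \frac{1}{4} \cdot 13 + \frac{3 \sqrt{-1 + 73}}{4}\right)\right)}{\sqrt{2} \sqrt{-190}} = \frac{24730 \left(-3073 + \left(\frac{1}{2} + \frac{13}{4} + \frac{3 \sqrt{72}}{4}\right)\right)}{\sqrt{2} i \sqrt{190}} = \frac{24730 \left(-3073 + \left(\frac{1}{2} + \frac{13}{4} + \frac{3 \cdot 6 \sqrt{2}}{4}\right)\right)}{2 i \sqrt{95}} = 24730 \left(-3073 + \left(\frac{1}{2} + \frac{13}{4} + \frac{9 \sqrt{2}}{2}\right)\right) \left(- \frac{i \sqrt{95}}{190}\right) = 24730 \left(-3073 + \left(\frac{15}{4} + \frac{9 \sqrt{2}}{2}\right)\right) \left(- \frac{i \sqrt{95}}{190}\right) = 24730 \left(- \frac{12277}{4} + \frac{9 \sqrt{2}}{2}\right) \left(- \frac{i \sqrt{95}}{190}\right) = \left(- \frac{151805105}{2} + 111285 \sqrt{2}\right) \left(- \frac{i \sqrt{95}}{190}\right) = - \frac{i \sqrt{95} \left(- \frac{151805105}{2} + 111285 \sqrt{2}\right)}{190}$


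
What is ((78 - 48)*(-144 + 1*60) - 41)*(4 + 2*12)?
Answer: -71708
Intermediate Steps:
((78 - 48)*(-144 + 1*60) - 41)*(4 + 2*12) = (30*(-144 + 60) - 41)*(4 + 24) = (30*(-84) - 41)*28 = (-2520 - 41)*28 = -2561*28 = -71708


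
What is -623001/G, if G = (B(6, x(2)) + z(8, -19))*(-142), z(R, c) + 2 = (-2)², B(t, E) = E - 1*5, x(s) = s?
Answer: -623001/142 ≈ -4387.3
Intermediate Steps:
B(t, E) = -5 + E (B(t, E) = E - 5 = -5 + E)
z(R, c) = 2 (z(R, c) = -2 + (-2)² = -2 + 4 = 2)
G = 142 (G = ((-5 + 2) + 2)*(-142) = (-3 + 2)*(-142) = -1*(-142) = 142)
-623001/G = -623001/142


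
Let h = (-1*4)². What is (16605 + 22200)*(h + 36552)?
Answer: 1419021240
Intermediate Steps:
h = 16 (h = (-4)² = 16)
(16605 + 22200)*(h + 36552) = (16605 + 22200)*(16 + 36552) = 38805*36568 = 1419021240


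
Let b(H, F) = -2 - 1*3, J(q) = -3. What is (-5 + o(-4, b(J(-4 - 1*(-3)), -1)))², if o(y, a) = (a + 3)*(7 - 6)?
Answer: 49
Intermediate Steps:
b(H, F) = -5 (b(H, F) = -2 - 3 = -5)
o(y, a) = 3 + a (o(y, a) = (3 + a)*1 = 3 + a)
(-5 + o(-4, b(J(-4 - 1*(-3)), -1)))² = (-5 + (3 - 5))² = (-5 - 2)² = (-7)² = 49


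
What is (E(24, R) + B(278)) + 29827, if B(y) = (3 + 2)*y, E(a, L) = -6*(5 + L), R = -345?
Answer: 33257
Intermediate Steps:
E(a, L) = -30 - 6*L
B(y) = 5*y
(E(24, R) + B(278)) + 29827 = ((-30 - 6*(-345)) + 5*278) + 29827 = ((-30 + 2070) + 1390) + 29827 = (2040 + 1390) + 29827 = 3430 + 29827 = 33257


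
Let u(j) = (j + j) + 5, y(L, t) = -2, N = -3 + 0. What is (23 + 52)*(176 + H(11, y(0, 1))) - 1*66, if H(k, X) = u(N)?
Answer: 13059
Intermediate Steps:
N = -3
u(j) = 5 + 2*j (u(j) = 2*j + 5 = 5 + 2*j)
H(k, X) = -1 (H(k, X) = 5 + 2*(-3) = 5 - 6 = -1)
(23 + 52)*(176 + H(11, y(0, 1))) - 1*66 = (23 + 52)*(176 - 1) - 1*66 = 75*175 - 66 = 13125 - 66 = 13059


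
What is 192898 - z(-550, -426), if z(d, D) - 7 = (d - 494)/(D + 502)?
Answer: 3665190/19 ≈ 1.9290e+5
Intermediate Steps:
z(d, D) = 7 + (-494 + d)/(502 + D) (z(d, D) = 7 + (d - 494)/(D + 502) = 7 + (-494 + d)/(502 + D))
192898 - z(-550, -426) = 192898 - (3020 - 550 + 7*(-426))/(502 - 426) = 192898 - (3020 - 550 - 2982)/76 = 192898 - (-512)/76 = 192898 - 1*(-128/19) = 192898 + 128/19 = 3665190/19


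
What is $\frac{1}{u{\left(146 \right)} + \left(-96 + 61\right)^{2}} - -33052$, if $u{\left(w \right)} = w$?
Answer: $\frac{45314293}{1371} \approx 33052.0$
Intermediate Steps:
$\frac{1}{u{\left(146 \right)} + \left(-96 + 61\right)^{2}} - -33052 = \frac{1}{146 + \left(-96 + 61\right)^{2}} - -33052 = \frac{1}{146 + \left(-35\right)^{2}} + 33052 = \frac{1}{146 + 1225} + 33052 = \frac{1}{1371} + 33052 = \frac{45314293}{1371}$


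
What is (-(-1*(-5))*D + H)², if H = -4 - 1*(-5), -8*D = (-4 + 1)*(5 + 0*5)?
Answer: 4489/64 ≈ 70.141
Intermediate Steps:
D = 15/8 (D = -(-4 + 1)*(5 + 0*5)/8 = -(-3)*(5 + 0)/8 = -(-3)*5/8 = -⅛*(-15) = 15/8 ≈ 1.8750)
H = 1 (H = -4 + 5 = 1)
(-(-1*(-5))*D + H)² = (-(-1*(-5))*15/8 + 1)² = (-5*15/8 + 1)² = (-1*75/8 + 1)² = (-75/8 + 1)² = (-67/8)² = 4489/64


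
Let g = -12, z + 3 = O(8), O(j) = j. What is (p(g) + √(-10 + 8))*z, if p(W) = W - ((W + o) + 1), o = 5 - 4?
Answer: -10 + 5*I*√2 ≈ -10.0 + 7.0711*I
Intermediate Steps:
z = 5 (z = -3 + 8 = 5)
o = 1
p(W) = -2 (p(W) = W - ((W + 1) + 1) = W - ((1 + W) + 1) = W - (2 + W) = W + (-2 - W) = -2)
(p(g) + √(-10 + 8))*z = (-2 + √(-10 + 8))*5 = (-2 + √(-2))*5 = (-2 + I*√2)*5 = -10 + 5*I*√2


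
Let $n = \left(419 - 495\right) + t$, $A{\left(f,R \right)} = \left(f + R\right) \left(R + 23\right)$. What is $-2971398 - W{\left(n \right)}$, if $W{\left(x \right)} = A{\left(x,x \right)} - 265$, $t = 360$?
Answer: $-3145509$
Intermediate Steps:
$A{\left(f,R \right)} = \left(23 + R\right) \left(R + f\right)$ ($A{\left(f,R \right)} = \left(R + f\right) \left(23 + R\right) = \left(23 + R\right) \left(R + f\right)$)
$n = 284$ ($n = \left(419 - 495\right) + 360 = -76 + 360 = 284$)
$W{\left(x \right)} = -265 + 2 x^{2} + 46 x$ ($W{\left(x \right)} = \left(x^{2} + 23 x + 23 x + x x\right) - 265 = \left(x^{2} + 23 x + 23 x + x^{2}\right) - 265 = \left(2 x^{2} + 46 x\right) - 265 = -265 + 2 x^{2} + 46 x$)
$-2971398 - W{\left(n \right)} = -2971398 - \left(-265 + 2 \cdot 284^{2} + 46 \cdot 284\right) = -2971398 - \left(-265 + 2 \cdot 80656 + 13064\right) = -2971398 - \left(-265 + 161312 + 13064\right) = -2971398 - 174111 = -3145509$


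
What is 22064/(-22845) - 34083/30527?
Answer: -207453409/99627045 ≈ -2.0823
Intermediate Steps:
22064/(-22845) - 34083/30527 = 22064*(-1/22845) - 34083*1/30527 = -22064/22845 - 4869/4361 = -207453409/99627045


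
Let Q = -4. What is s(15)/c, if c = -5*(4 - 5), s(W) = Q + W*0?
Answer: -⅘ ≈ -0.80000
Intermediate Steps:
s(W) = -4 (s(W) = -4 + W*0 = -4 + 0 = -4)
c = 5 (c = -5*(-1) = 5)
s(15)/c = -4/5 = -4*⅕ = -⅘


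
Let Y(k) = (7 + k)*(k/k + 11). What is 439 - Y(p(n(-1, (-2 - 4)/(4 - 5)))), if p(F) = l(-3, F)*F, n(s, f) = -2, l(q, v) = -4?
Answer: 259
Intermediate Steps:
p(F) = -4*F
Y(k) = 84 + 12*k (Y(k) = (7 + k)*(1 + 11) = (7 + k)*12 = 84 + 12*k)
439 - Y(p(n(-1, (-2 - 4)/(4 - 5)))) = 439 - (84 + 12*(-4*(-2))) = 439 - (84 + 12*8) = 439 - (84 + 96) = 439 - 1*180 = 439 - 180 = 259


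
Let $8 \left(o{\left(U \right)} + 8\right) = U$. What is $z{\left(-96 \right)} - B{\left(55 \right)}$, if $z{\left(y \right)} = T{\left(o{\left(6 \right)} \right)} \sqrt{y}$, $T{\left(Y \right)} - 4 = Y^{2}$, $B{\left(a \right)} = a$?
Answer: $-55 + \frac{905 i \sqrt{6}}{4} \approx -55.0 + 554.2 i$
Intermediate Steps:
$o{\left(U \right)} = -8 + \frac{U}{8}$
$T{\left(Y \right)} = 4 + Y^{2}$
$z{\left(y \right)} = \frac{905 \sqrt{y}}{16}$ ($z{\left(y \right)} = \left(4 + \left(-8 + \frac{1}{8} \cdot 6\right)^{2}\right) \sqrt{y} = \left(4 + \left(-8 + \frac{3}{4}\right)^{2}\right) \sqrt{y} = \left(4 + \left(- \frac{29}{4}\right)^{2}\right) \sqrt{y} = \left(4 + \frac{841}{16}\right) \sqrt{y} = \frac{905 \sqrt{y}}{16}$)
$z{\left(-96 \right)} - B{\left(55 \right)} = \frac{905 \sqrt{-96}}{16} - 55 = \frac{905 \cdot 4 i \sqrt{6}}{16} - 55 = \frac{905 i \sqrt{6}}{4} - 55 = -55 + \frac{905 i \sqrt{6}}{4}$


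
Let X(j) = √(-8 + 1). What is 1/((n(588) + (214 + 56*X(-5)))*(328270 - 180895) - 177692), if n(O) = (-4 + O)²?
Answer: -I/(-50294488558*I + 8253000*√7) ≈ 1.9883e-11 - 8.6322e-15*I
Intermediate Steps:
X(j) = I*√7 (X(j) = √(-7) = I*√7)
1/((n(588) + (214 + 56*X(-5)))*(328270 - 180895) - 177692) = 1/(((-4 + 588)² + (214 + 56*(I*√7)))*(328270 - 180895) - 177692) = 1/((584² + (214 + 56*I*√7))*147375 - 177692) = 1/((341056 + (214 + 56*I*√7))*147375 - 177692) = 1/((341270 + 56*I*√7)*147375 - 177692) = 1/((50294666250 + 8253000*I*√7) - 177692) = 1/(50294488558 + 8253000*I*√7)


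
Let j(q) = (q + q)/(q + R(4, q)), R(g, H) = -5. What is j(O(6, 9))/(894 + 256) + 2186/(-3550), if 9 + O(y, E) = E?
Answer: -1093/1775 ≈ -0.61577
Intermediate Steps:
O(y, E) = -9 + E
j(q) = 2*q/(-5 + q) (j(q) = (q + q)/(q - 5) = (2*q)/(-5 + q) = 2*q/(-5 + q))
j(O(6, 9))/(894 + 256) + 2186/(-3550) = (2*(-9 + 9)/(-5 + (-9 + 9)))/(894 + 256) + 2186/(-3550) = (2*0/(-5 + 0))/1150 + 2186*(-1/3550) = (2*0/(-5))*(1/1150) - 1093/1775 = (2*0*(-⅕))*(1/1150) - 1093/1775 = 0*(1/1150) - 1093/1775 = 0 - 1093/1775 = -1093/1775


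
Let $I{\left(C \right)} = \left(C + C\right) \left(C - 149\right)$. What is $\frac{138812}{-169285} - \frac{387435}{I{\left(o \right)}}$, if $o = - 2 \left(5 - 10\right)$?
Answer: $\frac{13040207323}{94122460} \approx 138.55$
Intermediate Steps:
$o = 10$ ($o = \left(-2\right) \left(-5\right) = 10$)
$I{\left(C \right)} = 2 C \left(-149 + C\right)$
$\frac{138812}{-169285} - \frac{387435}{I{\left(o \right)}} = \frac{138812}{-169285} - \frac{387435}{2 \cdot 10 \left(-149 + 10\right)} = 138812 \left(- \frac{1}{169285}\right) - \frac{387435}{2 \cdot 10 \left(-139\right)} = - \frac{138812}{169285} - \frac{387435}{-2780} = - \frac{138812}{169285} - - \frac{77487}{556} = - \frac{138812}{169285} + \frac{77487}{556} = \frac{13040207323}{94122460}$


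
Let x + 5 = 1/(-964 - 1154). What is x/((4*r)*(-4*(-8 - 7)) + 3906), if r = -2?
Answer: -10591/7256268 ≈ -0.0014596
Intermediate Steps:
x = -10591/2118 (x = -5 + 1/(-964 - 1154) = -5 + 1/(-2118) = -5 - 1/2118 = -10591/2118 ≈ -5.0005)
x/((4*r)*(-4*(-8 - 7)) + 3906) = -10591/(2118*((4*(-2))*(-4*(-8 - 7)) + 3906)) = -10591/(2118*(-(-32)*(-15) + 3906)) = -10591/(2118*(-8*60 + 3906)) = -10591/(2118*(-480 + 3906)) = -10591/2118/3426 = -10591/2118*1/3426 = -10591/7256268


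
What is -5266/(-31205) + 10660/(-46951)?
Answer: -85401334/1465105955 ≈ -0.058290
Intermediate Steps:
-5266/(-31205) + 10660/(-46951) = -5266*(-1/31205) + 10660*(-1/46951) = 5266/31205 - 10660/46951 = -85401334/1465105955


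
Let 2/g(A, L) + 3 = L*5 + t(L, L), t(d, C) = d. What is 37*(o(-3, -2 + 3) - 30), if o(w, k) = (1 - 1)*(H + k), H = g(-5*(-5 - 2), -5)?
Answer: -1110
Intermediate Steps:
g(A, L) = 2/(-3 + 6*L) (g(A, L) = 2/(-3 + (L*5 + L)) = 2/(-3 + (5*L + L)) = 2/(-3 + 6*L))
H = -2/33 (H = 2/(3*(-1 + 2*(-5))) = 2/(3*(-1 - 10)) = (⅔)/(-11) = (⅔)*(-1/11) = -2/33 ≈ -0.060606)
o(w, k) = 0 (o(w, k) = (1 - 1)*(-2/33 + k) = 0*(-2/33 + k) = 0)
37*(o(-3, -2 + 3) - 30) = 37*(0 - 30) = 37*(-30) = -1110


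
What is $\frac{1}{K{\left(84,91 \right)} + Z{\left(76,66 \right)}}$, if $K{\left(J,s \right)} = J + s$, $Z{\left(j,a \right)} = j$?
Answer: $\frac{1}{251} \approx 0.0039841$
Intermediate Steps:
$\frac{1}{K{\left(84,91 \right)} + Z{\left(76,66 \right)}} = \frac{1}{\left(84 + 91\right) + 76} = \frac{1}{175 + 76} = \frac{1}{251}$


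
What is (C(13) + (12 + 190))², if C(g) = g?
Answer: 46225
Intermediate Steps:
(C(13) + (12 + 190))² = (13 + (12 + 190))² = (13 + 202)² = 215² = 46225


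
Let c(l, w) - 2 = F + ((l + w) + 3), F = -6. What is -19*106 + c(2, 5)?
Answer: -2008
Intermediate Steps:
c(l, w) = -1 + l + w (c(l, w) = 2 + (-6 + ((l + w) + 3)) = 2 + (-6 + (3 + l + w)) = 2 + (-3 + l + w) = -1 + l + w)
-19*106 + c(2, 5) = -19*106 + (-1 + 2 + 5) = -2014 + 6 = -2008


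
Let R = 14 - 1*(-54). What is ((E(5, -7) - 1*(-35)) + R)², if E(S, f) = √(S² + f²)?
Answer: (103 + √74)² ≈ 12455.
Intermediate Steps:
R = 68 (R = 14 + 54 = 68)
((E(5, -7) - 1*(-35)) + R)² = ((√(5² + (-7)²) - 1*(-35)) + 68)² = ((√(25 + 49) + 35) + 68)² = ((√74 + 35) + 68)² = ((35 + √74) + 68)² = (103 + √74)²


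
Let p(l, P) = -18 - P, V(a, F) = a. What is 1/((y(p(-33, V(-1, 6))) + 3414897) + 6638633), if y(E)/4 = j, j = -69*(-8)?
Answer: 1/10055738 ≈ 9.9446e-8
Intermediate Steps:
j = 552
y(E) = 2208 (y(E) = 4*552 = 2208)
1/((y(p(-33, V(-1, 6))) + 3414897) + 6638633) = 1/((2208 + 3414897) + 6638633) = 1/(3417105 + 6638633) = 1/10055738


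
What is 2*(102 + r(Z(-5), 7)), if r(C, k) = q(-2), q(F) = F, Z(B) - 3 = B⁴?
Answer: 200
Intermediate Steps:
Z(B) = 3 + B⁴
r(C, k) = -2
2*(102 + r(Z(-5), 7)) = 2*(102 - 2) = 2*100 = 200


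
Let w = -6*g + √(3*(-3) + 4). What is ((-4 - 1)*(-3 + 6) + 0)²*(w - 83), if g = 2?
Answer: -21375 + 225*I*√5 ≈ -21375.0 + 503.12*I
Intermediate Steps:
w = -12 + I*√5 (w = -6*2 + √(3*(-3) + 4) = -12 + √(-9 + 4) = -12 + √(-5) = -12 + I*√5 ≈ -12.0 + 2.2361*I)
((-4 - 1)*(-3 + 6) + 0)²*(w - 83) = ((-4 - 1)*(-3 + 6) + 0)²*((-12 + I*√5) - 83) = (-5*3 + 0)²*(-95 + I*√5) = (-15 + 0)²*(-95 + I*√5) = (-15)²*(-95 + I*√5) = 225*(-95 + I*√5) = -21375 + 225*I*√5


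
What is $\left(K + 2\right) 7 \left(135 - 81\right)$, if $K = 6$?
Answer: $3024$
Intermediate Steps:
$\left(K + 2\right) 7 \left(135 - 81\right) = \left(6 + 2\right) 7 \left(135 - 81\right) = 8 \cdot 7 \cdot 54 = 56 \cdot 54 = 3024$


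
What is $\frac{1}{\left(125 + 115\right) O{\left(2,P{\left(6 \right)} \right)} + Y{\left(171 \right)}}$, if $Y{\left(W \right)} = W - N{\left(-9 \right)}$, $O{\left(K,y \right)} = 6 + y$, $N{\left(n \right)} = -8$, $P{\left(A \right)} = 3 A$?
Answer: $\frac{1}{5939} \approx 0.00016838$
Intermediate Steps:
$Y{\left(W \right)} = 8 + W$ ($Y{\left(W \right)} = W - -8 = W + 8 = 8 + W$)
$\frac{1}{\left(125 + 115\right) O{\left(2,P{\left(6 \right)} \right)} + Y{\left(171 \right)}} = \frac{1}{\left(125 + 115\right) \left(6 + 3 \cdot 6\right) + \left(8 + 171\right)} = \frac{1}{240 \left(6 + 18\right) + 179} = \frac{1}{240 \cdot 24 + 179} = \frac{1}{5760 + 179} = \frac{1}{5939}$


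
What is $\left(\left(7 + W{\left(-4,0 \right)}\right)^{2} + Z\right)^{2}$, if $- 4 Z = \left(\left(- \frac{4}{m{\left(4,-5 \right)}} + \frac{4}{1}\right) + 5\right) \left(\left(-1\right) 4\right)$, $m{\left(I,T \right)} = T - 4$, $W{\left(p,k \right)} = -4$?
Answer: $\frac{27556}{81} \approx 340.2$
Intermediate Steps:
$m{\left(I,T \right)} = -4 + T$ ($m{\left(I,T \right)} = T - 4 = -4 + T$)
$Z = \frac{85}{9}$ ($Z = - \frac{\left(\left(- \frac{4}{-4 - 5} + \frac{4}{1}\right) + 5\right) \left(\left(-1\right) 4\right)}{4} = - \frac{\left(\left(- \frac{4}{-9} + 4 \cdot 1\right) + 5\right) \left(-4\right)}{4} = - \frac{\left(\left(\left(-4\right) \left(- \frac{1}{9}\right) + 4\right) + 5\right) \left(-4\right)}{4} = - \frac{\left(\left(\frac{4}{9} + 4\right) + 5\right) \left(-4\right)}{4} = - \frac{\left(\frac{40}{9} + 5\right) \left(-4\right)}{4} = - \frac{\frac{85}{9} \left(-4\right)}{4} = \left(- \frac{1}{4}\right) \left(- \frac{340}{9}\right) = \frac{85}{9} \approx 9.4444$)
$\left(\left(7 + W{\left(-4,0 \right)}\right)^{2} + Z\right)^{2} = \left(\left(7 - 4\right)^{2} + \frac{85}{9}\right)^{2} = \left(3^{2} + \frac{85}{9}\right)^{2} = \left(9 + \frac{85}{9}\right)^{2} = \left(\frac{166}{9}\right)^{2} = \frac{27556}{81}$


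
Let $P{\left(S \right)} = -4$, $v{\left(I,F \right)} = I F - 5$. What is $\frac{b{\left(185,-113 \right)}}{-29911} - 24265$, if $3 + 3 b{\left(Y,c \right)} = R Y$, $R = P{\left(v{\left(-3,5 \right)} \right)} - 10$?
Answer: $- \frac{2177368652}{89733} \approx -24265.0$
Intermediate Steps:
$v{\left(I,F \right)} = -5 + F I$ ($v{\left(I,F \right)} = F I - 5 = -5 + F I$)
$R = -14$ ($R = -4 - 10 = -14$)
$b{\left(Y,c \right)} = -1 - \frac{14 Y}{3}$ ($b{\left(Y,c \right)} = -1 + \frac{\left(-14\right) Y}{3} = -1 - \frac{14 Y}{3}$)
$\frac{b{\left(185,-113 \right)}}{-29911} - 24265 = \frac{-1 - \frac{2590}{3}}{-29911} - 24265 = \left(-1 - \frac{2590}{3}\right) \left(- \frac{1}{29911}\right) - 24265 = \left(- \frac{2593}{3}\right) \left(- \frac{1}{29911}\right) - 24265 = \frac{2593}{89733} - 24265 = - \frac{2177368652}{89733}$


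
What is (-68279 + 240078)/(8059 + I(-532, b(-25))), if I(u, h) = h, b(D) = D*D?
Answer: 171799/8684 ≈ 19.783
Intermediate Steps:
b(D) = D**2
(-68279 + 240078)/(8059 + I(-532, b(-25))) = (-68279 + 240078)/(8059 + (-25)**2) = 171799/(8059 + 625) = 171799/8684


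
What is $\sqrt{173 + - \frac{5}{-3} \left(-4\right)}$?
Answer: $\frac{\sqrt{1497}}{3} \approx 12.897$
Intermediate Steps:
$\sqrt{173 + - \frac{5}{-3} \left(-4\right)} = \sqrt{173 + \left(-5\right) \left(- \frac{1}{3}\right) \left(-4\right)} = \sqrt{173 + \frac{5}{3} \left(-4\right)} = \sqrt{173 - \frac{20}{3}} = \sqrt{\frac{499}{3}} = \frac{\sqrt{1497}}{3}$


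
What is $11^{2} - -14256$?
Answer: $14377$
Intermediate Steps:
$11^{2} - -14256 = 121 + 14256 = 14377$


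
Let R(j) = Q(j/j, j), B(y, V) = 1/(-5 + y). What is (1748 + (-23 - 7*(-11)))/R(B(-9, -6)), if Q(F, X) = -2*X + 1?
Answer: 6307/4 ≈ 1576.8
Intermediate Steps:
Q(F, X) = 1 - 2*X
R(j) = 1 - 2*j
(1748 + (-23 - 7*(-11)))/R(B(-9, -6)) = (1748 + (-23 - 7*(-11)))/(1 - 2/(-5 - 9)) = (1748 + (-23 + 77))/(1 - 2/(-14)) = (1748 + 54)/(1 - 2*(-1/14)) = 1802/(1 + ⅐) = 1802/(8/7) = 1802*(7/8) = 6307/4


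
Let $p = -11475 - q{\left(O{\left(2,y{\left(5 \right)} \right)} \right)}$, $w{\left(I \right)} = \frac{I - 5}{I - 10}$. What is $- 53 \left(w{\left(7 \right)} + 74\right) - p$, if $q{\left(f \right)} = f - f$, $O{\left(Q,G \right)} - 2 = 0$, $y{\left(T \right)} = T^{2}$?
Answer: $\frac{22765}{3} \approx 7588.3$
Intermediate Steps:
$O{\left(Q,G \right)} = 2$ ($O{\left(Q,G \right)} = 2 + 0 = 2$)
$w{\left(I \right)} = \frac{-5 + I}{-10 + I}$
$q{\left(f \right)} = 0$
$p = -11475$ ($p = -11475 - 0 = -11475 + 0 = -11475$)
$- 53 \left(w{\left(7 \right)} + 74\right) - p = - 53 \left(\frac{-5 + 7}{-10 + 7} + 74\right) - -11475 = - 53 \left(\frac{1}{-3} \cdot 2 + 74\right) + 11475 = - 53 \left(\left(- \frac{1}{3}\right) 2 + 74\right) + 11475 = - 53 \left(- \frac{2}{3} + 74\right) + 11475 = \left(-53\right) \frac{220}{3} + 11475 = - \frac{11660}{3} + 11475 = \frac{22765}{3}$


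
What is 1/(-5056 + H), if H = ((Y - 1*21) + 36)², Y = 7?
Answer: -1/4572 ≈ -0.00021872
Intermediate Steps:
H = 484 (H = ((7 - 1*21) + 36)² = ((7 - 21) + 36)² = (-14 + 36)² = 22² = 484)
1/(-5056 + H) = 1/(-5056 + 484) = 1/(-4572) = -1/4572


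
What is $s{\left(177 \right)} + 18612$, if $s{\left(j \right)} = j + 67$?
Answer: $18856$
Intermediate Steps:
$s{\left(j \right)} = 67 + j$
$s{\left(177 \right)} + 18612 = \left(67 + 177\right) + 18612 = 244 + 18612 = 18856$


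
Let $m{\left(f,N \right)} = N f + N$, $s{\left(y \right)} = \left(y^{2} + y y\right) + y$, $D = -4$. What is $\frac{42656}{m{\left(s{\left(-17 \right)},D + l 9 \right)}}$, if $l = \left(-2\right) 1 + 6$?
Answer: $\frac{1333}{562} \approx 2.3719$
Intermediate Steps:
$s{\left(y \right)} = y + 2 y^{2}$ ($s{\left(y \right)} = \left(y^{2} + y^{2}\right) + y = 2 y^{2} + y = y + 2 y^{2}$)
$l = 4$ ($l = -2 + 6 = 4$)
$m{\left(f,N \right)} = N + N f$
$\frac{42656}{m{\left(s{\left(-17 \right)},D + l 9 \right)}} = \frac{42656}{\left(-4 + 4 \cdot 9\right) \left(1 - 17 \left(1 + 2 \left(-17\right)\right)\right)} = \frac{42656}{\left(-4 + 36\right) \left(1 - 17 \left(1 - 34\right)\right)} = \frac{42656}{32 \left(1 - -561\right)} = \frac{42656}{32 \left(1 + 561\right)} = \frac{42656}{32 \cdot 562} = \frac{42656}{17984} = 42656 \cdot \frac{1}{17984} = \frac{1333}{562}$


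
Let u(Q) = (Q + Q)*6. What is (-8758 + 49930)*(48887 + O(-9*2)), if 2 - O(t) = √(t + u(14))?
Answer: 2012857908 - 205860*√6 ≈ 2.0124e+9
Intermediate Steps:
u(Q) = 12*Q (u(Q) = (2*Q)*6 = 12*Q)
O(t) = 2 - √(168 + t) (O(t) = 2 - √(t + 12*14) = 2 - √(t + 168) = 2 - √(168 + t))
(-8758 + 49930)*(48887 + O(-9*2)) = (-8758 + 49930)*(48887 + (2 - √(168 - 9*2))) = 41172*(48887 + (2 - √(168 - 18))) = 41172*(48887 + (2 - √150)) = 41172*(48887 + (2 - 5*√6)) = 41172*(48889 - 5*√6) = 2012857908 - 205860*√6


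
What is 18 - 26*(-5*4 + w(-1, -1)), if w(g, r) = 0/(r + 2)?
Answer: 538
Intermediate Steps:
w(g, r) = 0 (w(g, r) = 0/(2 + r) = 0)
18 - 26*(-5*4 + w(-1, -1)) = 18 - 26*(-5*4 + 0) = 18 - 26*(-20 + 0) = 18 - 26*(-20) = 18 + 520 = 538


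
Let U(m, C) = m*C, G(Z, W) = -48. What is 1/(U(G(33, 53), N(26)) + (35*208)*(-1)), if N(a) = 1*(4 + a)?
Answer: -1/8720 ≈ -0.00011468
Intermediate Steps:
N(a) = 4 + a
U(m, C) = C*m
1/(U(G(33, 53), N(26)) + (35*208)*(-1)) = 1/((4 + 26)*(-48) + (35*208)*(-1)) = 1/(30*(-48) + 7280*(-1)) = 1/(-1440 - 7280) = 1/(-8720) = -1/8720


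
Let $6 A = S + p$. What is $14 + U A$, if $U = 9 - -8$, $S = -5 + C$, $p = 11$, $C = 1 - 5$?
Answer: $\frac{59}{3} \approx 19.667$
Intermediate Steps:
$C = -4$
$S = -9$ ($S = -5 - 4 = -9$)
$U = 17$ ($U = 9 + 8 = 17$)
$A = \frac{1}{3}$ ($A = \frac{-9 + 11}{6} = \frac{1}{6} \cdot 2 = \frac{1}{3} \approx 0.33333$)
$14 + U A = 14 + 17 \cdot \frac{1}{3} = 14 + \frac{17}{3} = \frac{59}{3}$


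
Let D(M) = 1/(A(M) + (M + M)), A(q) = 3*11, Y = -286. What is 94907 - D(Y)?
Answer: 51154874/539 ≈ 94907.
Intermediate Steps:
A(q) = 33
D(M) = 1/(33 + 2*M) (D(M) = 1/(33 + (M + M)) = 1/(33 + 2*M))
94907 - D(Y) = 94907 - 1/(33 + 2*(-286)) = 94907 - 1/(33 - 572) = 94907 - 1/(-539) = 94907 - 1*(-1/539) = 94907 + 1/539 = 51154874/539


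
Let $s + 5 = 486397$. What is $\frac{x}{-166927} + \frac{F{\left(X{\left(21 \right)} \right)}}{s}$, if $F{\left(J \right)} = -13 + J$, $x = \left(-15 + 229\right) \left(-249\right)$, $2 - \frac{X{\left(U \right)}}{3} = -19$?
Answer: $\frac{12963115231}{40595978692} \approx 0.31932$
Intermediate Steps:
$s = 486392$ ($s = -5 + 486397 = 486392$)
$X{\left(U \right)} = 63$ ($X{\left(U \right)} = 6 - -57 = 6 + 57 = 63$)
$x = -53286$ ($x = 214 \left(-249\right) = -53286$)
$\frac{x}{-166927} + \frac{F{\left(X{\left(21 \right)} \right)}}{s} = - \frac{53286}{-166927} + \frac{-13 + 63}{486392} = \left(-53286\right) \left(- \frac{1}{166927}\right) + 50 \cdot \frac{1}{486392} = \frac{53286}{166927} + \frac{25}{243196} = \frac{12963115231}{40595978692}$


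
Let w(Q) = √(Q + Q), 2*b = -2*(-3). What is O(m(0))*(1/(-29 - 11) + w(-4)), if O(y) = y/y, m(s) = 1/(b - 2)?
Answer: -1/40 + 2*I*√2 ≈ -0.025 + 2.8284*I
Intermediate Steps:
b = 3 (b = (-2*(-3))/2 = (½)*6 = 3)
w(Q) = √2*√Q (w(Q) = √(2*Q) = √2*√Q)
m(s) = 1 (m(s) = 1/(3 - 2) = 1/1 = 1)
O(y) = 1
O(m(0))*(1/(-29 - 11) + w(-4)) = 1*(1/(-29 - 11) + √2*√(-4)) = 1*(1/(-40) + √2*(2*I)) = 1*(-1/40 + 2*I*√2) = -1/40 + 2*I*√2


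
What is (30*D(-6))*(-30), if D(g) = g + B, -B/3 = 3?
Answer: 13500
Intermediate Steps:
B = -9 (B = -3*3 = -9)
D(g) = -9 + g (D(g) = g - 9 = -9 + g)
(30*D(-6))*(-30) = (30*(-9 - 6))*(-30) = (30*(-15))*(-30) = -450*(-30) = 13500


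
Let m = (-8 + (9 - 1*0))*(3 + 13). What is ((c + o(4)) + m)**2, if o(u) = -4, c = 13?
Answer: 625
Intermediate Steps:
m = 16 (m = (-8 + (9 + 0))*16 = (-8 + 9)*16 = 1*16 = 16)
((c + o(4)) + m)**2 = ((13 - 4) + 16)**2 = (9 + 16)**2 = 25**2 = 625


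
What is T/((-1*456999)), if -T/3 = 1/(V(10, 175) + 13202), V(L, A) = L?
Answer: 1/2012623596 ≈ 4.9686e-10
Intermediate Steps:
T = -1/4404 (T = -3/(10 + 13202) = -3/13212 = -3*1/13212 = -1/4404 ≈ -0.00022707)
T/((-1*456999)) = -1/(4404*((-1*456999))) = -1/4404/(-456999) = -1/4404*(-1/456999) = 1/2012623596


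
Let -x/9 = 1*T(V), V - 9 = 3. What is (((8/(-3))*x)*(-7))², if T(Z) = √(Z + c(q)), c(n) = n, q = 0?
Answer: 338688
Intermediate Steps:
V = 12 (V = 9 + 3 = 12)
T(Z) = √Z (T(Z) = √(Z + 0) = √Z)
x = -18*√3 (x = -9*√12 = -9*2*√3 = -18*√3 ≈ -31.177)
(((8/(-3))*x)*(-7))² = (((8/(-3))*(-18*√3))*(-7))² = (((8*(-⅓))*(-18*√3))*(-7))² = (-(-48)*√3*(-7))² = ((48*√3)*(-7))² = (-336*√3)² = 338688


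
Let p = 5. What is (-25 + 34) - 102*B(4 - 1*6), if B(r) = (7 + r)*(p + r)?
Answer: -1521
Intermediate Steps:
B(r) = (5 + r)*(7 + r) (B(r) = (7 + r)*(5 + r) = (5 + r)*(7 + r))
(-25 + 34) - 102*B(4 - 1*6) = (-25 + 34) - 102*(35 + (4 - 1*6)² + 12*(4 - 1*6)) = 9 - 102*(35 + (4 - 6)² + 12*(4 - 6)) = 9 - 102*(35 + (-2)² + 12*(-2)) = 9 - 102*(35 + 4 - 24) = 9 - 102*15 = 9 - 1530 = -1521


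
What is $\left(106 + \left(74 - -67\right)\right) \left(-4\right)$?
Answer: $-988$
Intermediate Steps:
$\left(106 + \left(74 - -67\right)\right) \left(-4\right) = \left(106 + \left(74 + 67\right)\right) \left(-4\right) = \left(106 + 141\right) \left(-4\right) = 247 \left(-4\right) = -988$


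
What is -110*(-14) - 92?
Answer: 1448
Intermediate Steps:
-110*(-14) - 92 = 1540 - 92 = 1448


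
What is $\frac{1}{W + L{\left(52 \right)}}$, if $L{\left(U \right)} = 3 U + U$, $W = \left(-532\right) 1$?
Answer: $- \frac{1}{324} \approx -0.0030864$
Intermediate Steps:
$W = -532$
$L{\left(U \right)} = 4 U$
$\frac{1}{W + L{\left(52 \right)}} = \frac{1}{-532 + 4 \cdot 52} = \frac{1}{-532 + 208} = \frac{1}{-324} = - \frac{1}{324}$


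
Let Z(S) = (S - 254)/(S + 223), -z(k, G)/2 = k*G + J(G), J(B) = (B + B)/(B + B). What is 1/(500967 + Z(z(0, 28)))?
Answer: 221/110713451 ≈ 1.9961e-6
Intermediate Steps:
J(B) = 1 (J(B) = (2*B)/((2*B)) = (2*B)*(1/(2*B)) = 1)
z(k, G) = -2 - 2*G*k (z(k, G) = -2*(k*G + 1) = -2*(G*k + 1) = -2*(1 + G*k) = -2 - 2*G*k)
Z(S) = (-254 + S)/(223 + S)
1/(500967 + Z(z(0, 28))) = 1/(500967 + (-254 + (-2 - 2*28*0))/(223 + (-2 - 2*28*0))) = 1/(500967 + (-254 + (-2 + 0))/(223 + (-2 + 0))) = 1/(500967 + (-254 - 2)/(223 - 2)) = 1/(500967 - 256/221) = 1/(110713451/221) = 221/110713451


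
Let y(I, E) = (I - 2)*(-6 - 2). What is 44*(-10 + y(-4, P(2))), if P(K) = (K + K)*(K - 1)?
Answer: 1672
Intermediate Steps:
P(K) = 2*K*(-1 + K) (P(K) = (2*K)*(-1 + K) = 2*K*(-1 + K))
y(I, E) = 16 - 8*I (y(I, E) = (-2 + I)*(-8) = 16 - 8*I)
44*(-10 + y(-4, P(2))) = 44*(-10 + (16 - 8*(-4))) = 44*(-10 + (16 + 32)) = 44*(-10 + 48) = 44*38 = 1672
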